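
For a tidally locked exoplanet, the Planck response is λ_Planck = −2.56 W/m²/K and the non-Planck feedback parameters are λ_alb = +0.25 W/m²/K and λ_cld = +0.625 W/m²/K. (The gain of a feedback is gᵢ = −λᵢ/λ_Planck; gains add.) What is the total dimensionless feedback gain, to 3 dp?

Convert to gains: g_alb = 0.25/2.56 = 0.09766; g_cld = 0.625/2.56 = 0.2441.
Total gain g = 0.34176.

0.342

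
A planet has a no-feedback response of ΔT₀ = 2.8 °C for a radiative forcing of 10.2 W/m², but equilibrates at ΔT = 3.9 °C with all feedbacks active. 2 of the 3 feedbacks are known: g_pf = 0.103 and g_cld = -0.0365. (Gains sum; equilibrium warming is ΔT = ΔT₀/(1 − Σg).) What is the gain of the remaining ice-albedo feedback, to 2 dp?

0.22

Amplification A = ΔT/ΔT₀ = 3.9/2.8 = 1.393.
Total gain g = 1 − 1/A = 1 − 1/1.393 = 0.2821.
Known gains sum to 0.103 − 0.0365 = 0.0665.
g_ice = 0.2821 − 0.0665 = 0.22.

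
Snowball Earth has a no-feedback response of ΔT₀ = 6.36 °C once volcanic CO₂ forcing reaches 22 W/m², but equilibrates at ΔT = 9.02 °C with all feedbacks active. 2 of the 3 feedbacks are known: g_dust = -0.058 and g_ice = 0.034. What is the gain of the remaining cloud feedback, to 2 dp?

Amplification A = ΔT/ΔT₀ = 9.02/6.36 = 1.418.
Total gain g = 1 − 1/A = 1 − 1/1.418 = 0.2948.
Known gains sum to -0.058 + 0.034 = -0.024.
g_cld = 0.2948 + 0.024 = 0.32.

0.32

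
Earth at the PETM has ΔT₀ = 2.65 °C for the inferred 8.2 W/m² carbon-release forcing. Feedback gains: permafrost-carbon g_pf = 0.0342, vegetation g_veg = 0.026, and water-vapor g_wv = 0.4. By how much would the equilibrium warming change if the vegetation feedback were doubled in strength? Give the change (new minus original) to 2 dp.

Original: g = 0.4602, ΔT = 2.65/(1−0.4602) = 4.9092 °C.
With doubled vegetation: g' = 0.4862, ΔT' = 2.65/(1−0.4862) = 5.1576 °C.
Change = 5.1576 − 4.9092 = 0.25 °C.

0.25 °C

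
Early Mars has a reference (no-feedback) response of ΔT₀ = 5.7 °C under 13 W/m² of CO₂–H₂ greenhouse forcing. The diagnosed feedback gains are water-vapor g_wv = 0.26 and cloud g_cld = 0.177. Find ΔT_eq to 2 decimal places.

Total gain g = 0.26 + 0.177 = 0.437.
Amplification A = 1/(1 − 0.437) = 1.776.
ΔT = 5.7 × 1.776 = 10.12 °C.

10.12 °C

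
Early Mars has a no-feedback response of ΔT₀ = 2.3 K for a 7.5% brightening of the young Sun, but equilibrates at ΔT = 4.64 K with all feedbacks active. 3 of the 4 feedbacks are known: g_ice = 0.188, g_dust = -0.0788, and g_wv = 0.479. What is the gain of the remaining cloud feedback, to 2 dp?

-0.08

Amplification A = ΔT/ΔT₀ = 4.64/2.3 = 2.017.
Total gain g = 1 − 1/A = 1 − 1/2.017 = 0.5042.
Known gains sum to 0.188 − 0.0788 + 0.479 = 0.5882.
g_cld = 0.5042 − 0.5882 = -0.08.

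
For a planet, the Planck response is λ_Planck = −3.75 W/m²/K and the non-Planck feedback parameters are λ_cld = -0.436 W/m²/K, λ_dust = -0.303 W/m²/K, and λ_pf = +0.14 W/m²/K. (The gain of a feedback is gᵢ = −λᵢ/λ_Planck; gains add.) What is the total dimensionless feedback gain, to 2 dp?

-0.16

Convert to gains: g_cld = -0.436/3.75 = -0.1163; g_dust = -0.303/3.75 = -0.0808; g_pf = 0.14/3.75 = 0.03733.
Total gain g = -0.15977.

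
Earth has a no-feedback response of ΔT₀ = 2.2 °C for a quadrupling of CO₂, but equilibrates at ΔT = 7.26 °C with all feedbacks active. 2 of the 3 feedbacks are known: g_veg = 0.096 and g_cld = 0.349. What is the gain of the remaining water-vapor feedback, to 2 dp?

Amplification A = ΔT/ΔT₀ = 7.26/2.2 = 3.3.
Total gain g = 1 − 1/A = 1 − 1/3.3 = 0.697.
Known gains sum to 0.096 + 0.349 = 0.445.
g_wv = 0.697 − 0.445 = 0.25.

0.25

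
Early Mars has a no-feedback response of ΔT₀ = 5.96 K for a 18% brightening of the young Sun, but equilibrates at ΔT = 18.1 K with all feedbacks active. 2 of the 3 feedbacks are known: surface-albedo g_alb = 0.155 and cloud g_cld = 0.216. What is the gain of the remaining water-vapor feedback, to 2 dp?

Amplification A = ΔT/ΔT₀ = 18.1/5.96 = 3.037.
Total gain g = 1 − 1/A = 1 − 1/3.037 = 0.6707.
Known gains sum to 0.155 + 0.216 = 0.371.
g_wv = 0.6707 − 0.371 = 0.30.

0.30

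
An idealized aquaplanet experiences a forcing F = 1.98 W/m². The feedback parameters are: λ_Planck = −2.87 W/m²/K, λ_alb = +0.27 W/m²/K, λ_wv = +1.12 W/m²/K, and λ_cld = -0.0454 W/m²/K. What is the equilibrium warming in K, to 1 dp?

Net feedback parameter λ = (−2.87) + (+0.27) + (+1.12) + (-0.0454) = -1.5254 W/m²/K.
ΔT = −F/λ = −1.98/(-1.5254) = 1.3 K.

1.3 K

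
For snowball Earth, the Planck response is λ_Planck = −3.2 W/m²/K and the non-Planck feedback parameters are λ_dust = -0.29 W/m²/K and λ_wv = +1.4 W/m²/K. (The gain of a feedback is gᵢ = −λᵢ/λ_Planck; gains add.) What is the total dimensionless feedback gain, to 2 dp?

Convert to gains: g_dust = -0.29/3.2 = -0.09062; g_wv = 1.4/3.2 = 0.4375.
Total gain g = 0.34688.

0.35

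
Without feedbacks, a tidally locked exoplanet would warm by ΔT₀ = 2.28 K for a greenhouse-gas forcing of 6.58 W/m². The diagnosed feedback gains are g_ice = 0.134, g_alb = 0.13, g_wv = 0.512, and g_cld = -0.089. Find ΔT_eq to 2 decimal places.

Total gain g = 0.134 + 0.13 + 0.512 − 0.089 = 0.687.
Amplification A = 1/(1 − 0.687) = 3.195.
ΔT = 2.28 × 3.195 = 7.28 K.

7.28 K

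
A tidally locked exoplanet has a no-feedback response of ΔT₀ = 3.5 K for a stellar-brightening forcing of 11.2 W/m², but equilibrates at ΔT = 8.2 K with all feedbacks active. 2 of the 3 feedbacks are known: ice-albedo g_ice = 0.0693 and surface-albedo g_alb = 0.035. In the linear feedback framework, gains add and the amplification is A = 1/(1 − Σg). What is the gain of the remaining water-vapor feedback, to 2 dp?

0.47

Amplification A = ΔT/ΔT₀ = 8.2/3.5 = 2.343.
Total gain g = 1 − 1/A = 1 − 1/2.343 = 0.5732.
Known gains sum to 0.0693 + 0.035 = 0.1043.
g_wv = 0.5732 − 0.1043 = 0.47.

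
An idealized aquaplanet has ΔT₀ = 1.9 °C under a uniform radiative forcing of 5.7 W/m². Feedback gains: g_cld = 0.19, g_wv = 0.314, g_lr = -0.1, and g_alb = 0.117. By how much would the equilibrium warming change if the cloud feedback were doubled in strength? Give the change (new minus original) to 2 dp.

2.61 °C

Original: g = 0.521, ΔT = 1.9/(1−0.521) = 3.9666 °C.
With doubled cloud: g' = 0.711, ΔT' = 1.9/(1−0.711) = 6.5744 °C.
Change = 6.5744 − 3.9666 = 2.61 °C.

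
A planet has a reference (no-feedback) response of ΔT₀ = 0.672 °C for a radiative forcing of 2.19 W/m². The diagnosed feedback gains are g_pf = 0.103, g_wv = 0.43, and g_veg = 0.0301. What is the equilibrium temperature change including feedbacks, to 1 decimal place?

1.5 °C

Total gain g = 0.103 + 0.43 + 0.0301 = 0.5631.
Amplification A = 1/(1 − 0.5631) = 2.289.
ΔT = 0.672 × 2.289 = 1.5 °C.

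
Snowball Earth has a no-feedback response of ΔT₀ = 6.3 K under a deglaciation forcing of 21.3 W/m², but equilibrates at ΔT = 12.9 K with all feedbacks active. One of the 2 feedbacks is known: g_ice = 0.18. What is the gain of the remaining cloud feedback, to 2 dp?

0.33

Amplification A = ΔT/ΔT₀ = 12.9/6.3 = 2.048.
Total gain g = 1 − 1/A = 1 − 1/2.048 = 0.5117.
The known gain is 0.18.
g_cld = 0.5117 − 0.18 = 0.33.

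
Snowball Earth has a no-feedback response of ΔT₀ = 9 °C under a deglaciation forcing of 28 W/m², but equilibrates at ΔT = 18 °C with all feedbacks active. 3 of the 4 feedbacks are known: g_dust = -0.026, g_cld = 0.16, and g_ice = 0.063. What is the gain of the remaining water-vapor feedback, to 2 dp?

0.30

Amplification A = ΔT/ΔT₀ = 18/9 = 2.
Total gain g = 1 − 1/A = 1 − 1/2 = 0.5.
Known gains sum to -0.026 + 0.16 + 0.063 = 0.197.
g_wv = 0.5 − 0.197 = 0.30.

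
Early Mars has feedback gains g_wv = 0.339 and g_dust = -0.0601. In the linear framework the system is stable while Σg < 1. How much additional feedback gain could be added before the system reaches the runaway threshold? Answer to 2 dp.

0.72

Current total gain = 0.339 − 0.0601 = 0.2789.
Margin to runaway = 1 − 0.2789 = 0.72.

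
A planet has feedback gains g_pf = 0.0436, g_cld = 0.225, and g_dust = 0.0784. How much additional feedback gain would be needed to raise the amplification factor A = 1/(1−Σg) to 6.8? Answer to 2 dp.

Current total gain = 0.347.
Target gain for A = 6.8: g* = 1 − 1/6.8 = 0.8529.
Additional gain needed = 0.8529 − 0.347 = 0.51.

0.51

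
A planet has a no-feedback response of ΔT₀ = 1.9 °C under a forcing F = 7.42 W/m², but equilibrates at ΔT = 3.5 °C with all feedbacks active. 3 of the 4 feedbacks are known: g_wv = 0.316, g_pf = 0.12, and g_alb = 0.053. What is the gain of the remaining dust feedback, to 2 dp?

-0.03

Amplification A = ΔT/ΔT₀ = 3.5/1.9 = 1.842.
Total gain g = 1 − 1/A = 1 − 1/1.842 = 0.4571.
Known gains sum to 0.316 + 0.12 + 0.053 = 0.489.
g_dust = 0.4571 − 0.489 = -0.03.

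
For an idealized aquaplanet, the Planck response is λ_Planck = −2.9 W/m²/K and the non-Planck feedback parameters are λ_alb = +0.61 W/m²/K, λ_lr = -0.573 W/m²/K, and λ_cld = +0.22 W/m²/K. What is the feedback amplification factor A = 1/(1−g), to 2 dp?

1.10

Convert to gains: g_alb = 0.61/2.9 = 0.2103; g_lr = -0.573/2.9 = -0.1976; g_cld = 0.22/2.9 = 0.07586.
Total gain g = 0.08856.
A = 1/(1 − 0.08856) = 1.10.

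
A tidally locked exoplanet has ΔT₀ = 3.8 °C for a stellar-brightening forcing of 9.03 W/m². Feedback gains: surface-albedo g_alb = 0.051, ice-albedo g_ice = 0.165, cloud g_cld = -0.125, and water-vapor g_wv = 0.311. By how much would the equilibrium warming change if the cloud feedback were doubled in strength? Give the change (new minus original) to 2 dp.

Original: g = 0.402, ΔT = 3.8/(1−0.402) = 6.3545 °C.
With doubled cloud: g' = 0.277, ΔT' = 3.8/(1−0.277) = 5.2559 °C.
Change = 5.2559 − 6.3545 = -1.10 °C.

-1.10 °C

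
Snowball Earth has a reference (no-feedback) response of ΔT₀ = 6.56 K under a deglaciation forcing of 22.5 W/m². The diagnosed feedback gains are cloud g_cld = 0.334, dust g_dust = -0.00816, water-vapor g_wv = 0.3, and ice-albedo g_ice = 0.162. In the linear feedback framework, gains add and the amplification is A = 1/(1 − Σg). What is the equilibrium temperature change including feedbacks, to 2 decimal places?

30.92 K

Total gain g = 0.334 − 0.00816 + 0.3 + 0.162 = 0.78784.
Amplification A = 1/(1 − 0.78784) = 4.713.
ΔT = 6.56 × 4.713 = 30.92 K.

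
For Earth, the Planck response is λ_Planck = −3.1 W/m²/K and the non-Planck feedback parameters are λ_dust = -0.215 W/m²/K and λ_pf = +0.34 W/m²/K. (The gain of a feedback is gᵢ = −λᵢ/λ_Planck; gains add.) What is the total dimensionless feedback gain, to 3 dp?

0.040

Convert to gains: g_dust = -0.215/3.1 = -0.06935; g_pf = 0.34/3.1 = 0.1097.
Total gain g = 0.04035.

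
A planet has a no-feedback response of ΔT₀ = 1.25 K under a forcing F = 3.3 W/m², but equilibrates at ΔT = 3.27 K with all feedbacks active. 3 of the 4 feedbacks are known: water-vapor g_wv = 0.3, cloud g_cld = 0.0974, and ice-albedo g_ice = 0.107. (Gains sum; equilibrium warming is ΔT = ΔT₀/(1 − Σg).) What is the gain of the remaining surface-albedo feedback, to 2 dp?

Amplification A = ΔT/ΔT₀ = 3.27/1.25 = 2.616.
Total gain g = 1 − 1/A = 1 − 1/2.616 = 0.6177.
Known gains sum to 0.3 + 0.0974 + 0.107 = 0.5044.
g_alb = 0.6177 − 0.5044 = 0.11.

0.11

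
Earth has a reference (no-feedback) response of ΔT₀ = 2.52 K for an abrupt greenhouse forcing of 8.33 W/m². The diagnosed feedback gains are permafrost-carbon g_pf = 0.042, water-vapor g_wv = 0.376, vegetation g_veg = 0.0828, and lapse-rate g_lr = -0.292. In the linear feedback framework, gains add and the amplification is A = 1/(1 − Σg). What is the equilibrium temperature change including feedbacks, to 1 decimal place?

Total gain g = 0.042 + 0.376 + 0.0828 − 0.292 = 0.2088.
Amplification A = 1/(1 − 0.2088) = 1.264.
ΔT = 2.52 × 1.264 = 3.2 K.

3.2 K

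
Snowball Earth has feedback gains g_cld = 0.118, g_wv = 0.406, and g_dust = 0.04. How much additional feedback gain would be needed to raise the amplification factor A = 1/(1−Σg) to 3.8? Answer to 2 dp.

Current total gain = 0.564.
Target gain for A = 3.8: g* = 1 − 1/3.8 = 0.7368.
Additional gain needed = 0.7368 − 0.564 = 0.17.

0.17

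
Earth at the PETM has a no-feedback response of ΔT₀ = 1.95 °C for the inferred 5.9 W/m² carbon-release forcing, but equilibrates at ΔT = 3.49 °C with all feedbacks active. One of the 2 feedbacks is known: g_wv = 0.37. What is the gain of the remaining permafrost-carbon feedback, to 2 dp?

0.07

Amplification A = ΔT/ΔT₀ = 3.49/1.95 = 1.79.
Total gain g = 1 − 1/A = 1 − 1/1.79 = 0.4413.
The known gain is 0.37.
g_pf = 0.4413 − 0.37 = 0.07.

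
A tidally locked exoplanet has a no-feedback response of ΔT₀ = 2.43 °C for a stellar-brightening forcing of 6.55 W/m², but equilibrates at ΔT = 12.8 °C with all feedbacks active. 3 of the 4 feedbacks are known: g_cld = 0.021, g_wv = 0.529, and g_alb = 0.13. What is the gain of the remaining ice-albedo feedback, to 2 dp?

Amplification A = ΔT/ΔT₀ = 12.8/2.43 = 5.267.
Total gain g = 1 − 1/A = 1 − 1/5.267 = 0.8101.
Known gains sum to 0.021 + 0.529 + 0.13 = 0.68.
g_ice = 0.8101 − 0.68 = 0.13.

0.13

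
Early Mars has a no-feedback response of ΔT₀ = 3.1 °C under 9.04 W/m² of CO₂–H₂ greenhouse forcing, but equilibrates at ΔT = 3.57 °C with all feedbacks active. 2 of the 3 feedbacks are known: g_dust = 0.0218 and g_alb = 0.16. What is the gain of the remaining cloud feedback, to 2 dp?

Amplification A = ΔT/ΔT₀ = 3.57/3.1 = 1.152.
Total gain g = 1 − 1/A = 1 − 1/1.152 = 0.1319.
Known gains sum to 0.0218 + 0.16 = 0.1818.
g_cld = 0.1319 − 0.1818 = -0.05.

-0.05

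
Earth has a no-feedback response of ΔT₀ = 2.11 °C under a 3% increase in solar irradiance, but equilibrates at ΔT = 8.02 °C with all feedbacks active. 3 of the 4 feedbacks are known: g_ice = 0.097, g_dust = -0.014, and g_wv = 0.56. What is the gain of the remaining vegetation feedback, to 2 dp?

0.09

Amplification A = ΔT/ΔT₀ = 8.02/2.11 = 3.801.
Total gain g = 1 − 1/A = 1 − 1/3.801 = 0.7369.
Known gains sum to 0.097 − 0.014 + 0.56 = 0.643.
g_veg = 0.7369 − 0.643 = 0.09.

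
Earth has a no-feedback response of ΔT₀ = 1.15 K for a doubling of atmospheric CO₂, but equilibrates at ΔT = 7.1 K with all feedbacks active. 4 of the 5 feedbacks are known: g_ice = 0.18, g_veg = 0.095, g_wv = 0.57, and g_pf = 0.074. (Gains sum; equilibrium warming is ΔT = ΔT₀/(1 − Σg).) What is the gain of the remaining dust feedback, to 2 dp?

-0.08

Amplification A = ΔT/ΔT₀ = 7.1/1.15 = 6.174.
Total gain g = 1 − 1/A = 1 − 1/6.174 = 0.838.
Known gains sum to 0.18 + 0.095 + 0.57 + 0.074 = 0.919.
g_dust = 0.838 − 0.919 = -0.08.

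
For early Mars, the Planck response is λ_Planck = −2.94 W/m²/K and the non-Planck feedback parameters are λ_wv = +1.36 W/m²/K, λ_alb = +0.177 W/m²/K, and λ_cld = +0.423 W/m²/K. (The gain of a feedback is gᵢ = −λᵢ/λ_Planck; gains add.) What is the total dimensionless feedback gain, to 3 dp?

Convert to gains: g_wv = 1.36/2.94 = 0.4626; g_alb = 0.177/2.94 = 0.0602; g_cld = 0.423/2.94 = 0.1439.
Total gain g = 0.6667.

0.667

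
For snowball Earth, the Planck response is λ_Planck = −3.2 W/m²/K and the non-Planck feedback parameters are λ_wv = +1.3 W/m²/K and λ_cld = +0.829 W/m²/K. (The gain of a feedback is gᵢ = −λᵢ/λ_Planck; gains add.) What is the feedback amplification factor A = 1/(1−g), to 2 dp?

2.99

Convert to gains: g_wv = 1.3/3.2 = 0.4062; g_cld = 0.829/3.2 = 0.2591.
Total gain g = 0.6653.
A = 1/(1 − 0.6653) = 2.99.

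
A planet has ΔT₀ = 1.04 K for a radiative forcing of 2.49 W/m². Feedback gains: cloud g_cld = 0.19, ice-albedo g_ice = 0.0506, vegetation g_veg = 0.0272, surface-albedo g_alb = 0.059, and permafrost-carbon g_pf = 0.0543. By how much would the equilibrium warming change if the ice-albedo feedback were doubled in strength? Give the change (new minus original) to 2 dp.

Original: g = 0.3811, ΔT = 1.04/(1−0.3811) = 1.6804 K.
With doubled ice-albedo: g' = 0.4317, ΔT' = 1.04/(1−0.4317) = 1.8300 K.
Change = 1.8300 − 1.6804 = 0.15 K.

0.15 K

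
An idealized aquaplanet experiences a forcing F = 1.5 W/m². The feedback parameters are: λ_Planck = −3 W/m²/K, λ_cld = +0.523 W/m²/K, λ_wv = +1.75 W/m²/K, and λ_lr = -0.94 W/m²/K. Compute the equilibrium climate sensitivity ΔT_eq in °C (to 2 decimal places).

Net feedback parameter λ = (−3) + (+0.523) + (+1.75) + (-0.94) = -1.667 W/m²/K.
ΔT = −F/λ = −1.5/(-1.667) = 0.90 °C.

0.90 °C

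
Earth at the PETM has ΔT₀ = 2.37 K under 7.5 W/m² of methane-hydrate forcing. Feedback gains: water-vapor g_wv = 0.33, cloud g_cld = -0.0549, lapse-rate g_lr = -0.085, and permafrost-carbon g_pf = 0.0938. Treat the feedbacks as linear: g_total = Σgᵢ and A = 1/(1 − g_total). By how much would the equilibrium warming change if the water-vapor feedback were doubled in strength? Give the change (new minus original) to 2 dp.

2.83 K

Original: g = 0.2839, ΔT = 2.37/(1−0.2839) = 3.3096 K.
With doubled water-vapor: g' = 0.6139, ΔT' = 2.37/(1−0.6139) = 6.1383 K.
Change = 6.1383 − 3.3096 = 2.83 K.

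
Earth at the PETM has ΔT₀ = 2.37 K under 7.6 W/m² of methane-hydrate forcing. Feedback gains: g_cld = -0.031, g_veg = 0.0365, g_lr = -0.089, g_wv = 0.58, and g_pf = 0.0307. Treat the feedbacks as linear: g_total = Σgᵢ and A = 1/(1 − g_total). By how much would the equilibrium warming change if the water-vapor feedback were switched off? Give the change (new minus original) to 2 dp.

Original: g = 0.5272, ΔT = 2.37/(1−0.5272) = 5.0127 K.
Without water-vapor: g' = -0.0528, ΔT' = 2.37/(1+0.0528) = 2.2511 K.
Change = 2.2511 − 5.0127 = -2.76 K.

-2.76 K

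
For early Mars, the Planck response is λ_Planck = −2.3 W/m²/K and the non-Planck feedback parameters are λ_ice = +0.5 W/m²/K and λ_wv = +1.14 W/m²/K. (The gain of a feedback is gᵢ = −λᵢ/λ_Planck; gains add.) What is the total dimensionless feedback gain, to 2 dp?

0.71

Convert to gains: g_ice = 0.5/2.3 = 0.2174; g_wv = 1.14/2.3 = 0.4957.
Total gain g = 0.7131.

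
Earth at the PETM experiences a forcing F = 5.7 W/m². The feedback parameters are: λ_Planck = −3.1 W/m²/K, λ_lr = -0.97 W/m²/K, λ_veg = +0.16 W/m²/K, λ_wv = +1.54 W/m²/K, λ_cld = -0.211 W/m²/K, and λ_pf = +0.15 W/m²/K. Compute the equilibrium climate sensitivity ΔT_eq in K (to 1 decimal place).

2.3 K

Net feedback parameter λ = (−3.1) + (-0.97) + (+0.16) + (+1.54) + (-0.211) + (+0.15) = -2.431 W/m²/K.
ΔT = −F/λ = −5.7/(-2.431) = 2.3 K.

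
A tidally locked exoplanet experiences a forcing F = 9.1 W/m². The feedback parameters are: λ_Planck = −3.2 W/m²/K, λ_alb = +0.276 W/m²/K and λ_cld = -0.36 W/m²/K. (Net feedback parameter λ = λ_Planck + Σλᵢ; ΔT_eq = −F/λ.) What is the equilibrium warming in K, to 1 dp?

2.8 K

Net feedback parameter λ = (−3.2) + (+0.276) + (-0.36) = -3.284 W/m²/K.
ΔT = −F/λ = −9.1/(-3.284) = 2.8 K.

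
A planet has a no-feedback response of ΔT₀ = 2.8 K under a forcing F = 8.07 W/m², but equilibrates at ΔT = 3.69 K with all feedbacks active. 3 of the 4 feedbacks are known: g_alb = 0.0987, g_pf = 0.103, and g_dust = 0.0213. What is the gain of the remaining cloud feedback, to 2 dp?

Amplification A = ΔT/ΔT₀ = 3.69/2.8 = 1.318.
Total gain g = 1 − 1/A = 1 − 1/1.318 = 0.2413.
Known gains sum to 0.0987 + 0.103 + 0.0213 = 0.223.
g_cld = 0.2413 − 0.223 = 0.02.

0.02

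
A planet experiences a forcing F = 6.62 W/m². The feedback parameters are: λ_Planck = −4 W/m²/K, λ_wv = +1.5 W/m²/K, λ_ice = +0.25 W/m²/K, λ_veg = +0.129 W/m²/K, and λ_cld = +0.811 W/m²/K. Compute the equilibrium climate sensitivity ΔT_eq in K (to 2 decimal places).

5.05 K

Net feedback parameter λ = (−4) + (+1.5) + (+0.25) + (+0.129) + (+0.811) = -1.31 W/m²/K.
ΔT = −F/λ = −6.62/(-1.31) = 5.05 K.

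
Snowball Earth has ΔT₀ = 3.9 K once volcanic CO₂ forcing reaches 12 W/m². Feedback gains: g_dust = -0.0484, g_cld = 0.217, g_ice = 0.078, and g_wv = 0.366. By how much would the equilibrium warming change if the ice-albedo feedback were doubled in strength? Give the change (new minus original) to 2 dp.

Original: g = 0.6126, ΔT = 3.9/(1−0.6126) = 10.0671 K.
With doubled ice-albedo: g' = 0.6906, ΔT' = 3.9/(1−0.6906) = 12.6050 K.
Change = 12.6050 − 10.0671 = 2.54 K.

2.54 K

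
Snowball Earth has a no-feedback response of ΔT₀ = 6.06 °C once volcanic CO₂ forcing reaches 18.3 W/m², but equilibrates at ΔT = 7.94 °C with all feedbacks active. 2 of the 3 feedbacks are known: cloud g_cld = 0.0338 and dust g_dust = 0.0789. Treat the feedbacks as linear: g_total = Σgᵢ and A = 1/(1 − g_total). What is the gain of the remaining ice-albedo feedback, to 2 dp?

0.12

Amplification A = ΔT/ΔT₀ = 7.94/6.06 = 1.31.
Total gain g = 1 − 1/A = 1 − 1/1.31 = 0.2366.
Known gains sum to 0.0338 + 0.0789 = 0.1127.
g_ice = 0.2366 − 0.1127 = 0.12.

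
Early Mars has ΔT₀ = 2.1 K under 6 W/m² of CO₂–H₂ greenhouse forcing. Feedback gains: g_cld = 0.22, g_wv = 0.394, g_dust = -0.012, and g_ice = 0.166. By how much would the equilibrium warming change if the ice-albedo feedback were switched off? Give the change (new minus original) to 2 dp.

-3.78 K

Original: g = 0.768, ΔT = 2.1/(1−0.768) = 9.0517 K.
Without ice-albedo: g' = 0.602, ΔT' = 2.1/(1−0.602) = 5.2764 K.
Change = 5.2764 − 9.0517 = -3.78 K.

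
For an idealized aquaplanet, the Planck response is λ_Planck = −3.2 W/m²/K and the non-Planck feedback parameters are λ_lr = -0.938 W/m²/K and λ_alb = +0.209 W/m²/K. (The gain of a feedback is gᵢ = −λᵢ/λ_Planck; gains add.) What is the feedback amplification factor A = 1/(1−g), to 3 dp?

Convert to gains: g_lr = -0.938/3.2 = -0.2931; g_alb = 0.209/3.2 = 0.06531.
Total gain g = -0.22779.
A = 1/(1 + 0.22779) = 0.814.

0.814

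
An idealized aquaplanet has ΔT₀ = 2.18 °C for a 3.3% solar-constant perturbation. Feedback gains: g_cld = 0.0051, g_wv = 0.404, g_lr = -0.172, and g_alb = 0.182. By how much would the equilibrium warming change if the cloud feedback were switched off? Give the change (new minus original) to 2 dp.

-0.03 °C

Original: g = 0.4191, ΔT = 2.18/(1−0.4191) = 3.7528 °C.
Without cloud: g' = 0.414, ΔT' = 2.18/(1−0.414) = 3.7201 °C.
Change = 3.7201 − 3.7528 = -0.03 °C.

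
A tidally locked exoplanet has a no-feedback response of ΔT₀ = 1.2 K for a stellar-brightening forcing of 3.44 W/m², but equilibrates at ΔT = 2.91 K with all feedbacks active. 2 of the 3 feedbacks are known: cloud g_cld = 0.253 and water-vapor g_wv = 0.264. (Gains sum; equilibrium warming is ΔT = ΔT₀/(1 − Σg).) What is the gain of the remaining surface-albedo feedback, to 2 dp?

0.07

Amplification A = ΔT/ΔT₀ = 2.91/1.2 = 2.425.
Total gain g = 1 − 1/A = 1 − 1/2.425 = 0.5876.
Known gains sum to 0.253 + 0.264 = 0.517.
g_alb = 0.5876 − 0.517 = 0.07.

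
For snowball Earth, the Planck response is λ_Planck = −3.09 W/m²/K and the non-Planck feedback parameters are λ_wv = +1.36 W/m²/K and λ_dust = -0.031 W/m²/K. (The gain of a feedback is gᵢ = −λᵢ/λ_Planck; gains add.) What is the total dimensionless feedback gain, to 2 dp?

Convert to gains: g_wv = 1.36/3.09 = 0.4401; g_dust = -0.031/3.09 = -0.01003.
Total gain g = 0.43007.

0.43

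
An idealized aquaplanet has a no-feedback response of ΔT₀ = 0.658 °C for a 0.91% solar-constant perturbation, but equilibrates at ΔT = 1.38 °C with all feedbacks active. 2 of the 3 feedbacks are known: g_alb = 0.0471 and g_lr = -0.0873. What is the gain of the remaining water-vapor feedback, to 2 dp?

Amplification A = ΔT/ΔT₀ = 1.38/0.658 = 2.097.
Total gain g = 1 − 1/A = 1 − 1/2.097 = 0.5231.
Known gains sum to 0.0471 − 0.0873 = -0.0402.
g_wv = 0.5231 + 0.0402 = 0.56.

0.56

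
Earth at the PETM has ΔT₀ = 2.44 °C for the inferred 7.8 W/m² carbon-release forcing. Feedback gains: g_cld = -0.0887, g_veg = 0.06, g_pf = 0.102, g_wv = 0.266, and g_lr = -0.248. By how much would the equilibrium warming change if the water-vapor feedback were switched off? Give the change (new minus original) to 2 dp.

-0.61 °C

Original: g = 0.0913, ΔT = 2.44/(1−0.0913) = 2.6852 °C.
Without water-vapor: g' = -0.1747, ΔT' = 2.44/(1+0.1747) = 2.0771 °C.
Change = 2.0771 − 2.6852 = -0.61 °C.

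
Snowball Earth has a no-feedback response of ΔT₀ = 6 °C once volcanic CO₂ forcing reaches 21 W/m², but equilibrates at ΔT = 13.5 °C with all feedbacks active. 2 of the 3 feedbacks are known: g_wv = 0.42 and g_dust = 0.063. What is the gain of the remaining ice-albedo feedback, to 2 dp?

0.07

Amplification A = ΔT/ΔT₀ = 13.5/6 = 2.25.
Total gain g = 1 − 1/A = 1 − 1/2.25 = 0.5556.
Known gains sum to 0.42 + 0.063 = 0.483.
g_ice = 0.5556 − 0.483 = 0.07.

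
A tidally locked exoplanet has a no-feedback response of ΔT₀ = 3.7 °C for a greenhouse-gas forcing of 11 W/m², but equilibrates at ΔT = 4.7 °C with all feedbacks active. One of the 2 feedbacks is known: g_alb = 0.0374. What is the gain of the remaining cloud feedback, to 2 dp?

Amplification A = ΔT/ΔT₀ = 4.7/3.7 = 1.27.
Total gain g = 1 − 1/A = 1 − 1/1.27 = 0.2126.
The known gain is 0.0374.
g_cld = 0.2126 − 0.0374 = 0.18.

0.18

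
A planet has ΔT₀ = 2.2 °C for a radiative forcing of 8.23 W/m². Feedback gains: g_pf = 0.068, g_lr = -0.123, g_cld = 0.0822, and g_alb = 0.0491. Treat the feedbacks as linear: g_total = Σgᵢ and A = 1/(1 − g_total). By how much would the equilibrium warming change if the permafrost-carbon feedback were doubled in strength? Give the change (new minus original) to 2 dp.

Original: g = 0.0763, ΔT = 2.2/(1−0.0763) = 2.3817 °C.
With doubled permafrost-carbon: g' = 0.1443, ΔT' = 2.2/(1−0.1443) = 2.5710 °C.
Change = 2.5710 − 2.3817 = 0.19 °C.

0.19 °C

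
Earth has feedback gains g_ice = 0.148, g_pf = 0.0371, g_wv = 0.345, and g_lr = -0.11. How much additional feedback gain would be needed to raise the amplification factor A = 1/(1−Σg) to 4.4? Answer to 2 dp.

Current total gain = 0.4201.
Target gain for A = 4.4: g* = 1 − 1/4.4 = 0.7727.
Additional gain needed = 0.7727 − 0.4201 = 0.35.

0.35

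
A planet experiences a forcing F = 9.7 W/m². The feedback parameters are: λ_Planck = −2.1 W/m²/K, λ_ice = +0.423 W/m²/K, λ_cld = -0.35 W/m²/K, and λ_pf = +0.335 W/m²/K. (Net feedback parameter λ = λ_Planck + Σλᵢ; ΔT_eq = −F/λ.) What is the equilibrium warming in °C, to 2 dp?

Net feedback parameter λ = (−2.1) + (+0.423) + (-0.35) + (+0.335) = -1.692 W/m²/K.
ΔT = −F/λ = −9.7/(-1.692) = 5.73 °C.

5.73 °C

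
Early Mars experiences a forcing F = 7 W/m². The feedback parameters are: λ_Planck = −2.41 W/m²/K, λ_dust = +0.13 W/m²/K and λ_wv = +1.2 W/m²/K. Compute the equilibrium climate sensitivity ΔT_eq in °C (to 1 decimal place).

Net feedback parameter λ = (−2.41) + (+0.13) + (+1.2) = -1.08 W/m²/K.
ΔT = −F/λ = −7/(-1.08) = 6.5 °C.

6.5 °C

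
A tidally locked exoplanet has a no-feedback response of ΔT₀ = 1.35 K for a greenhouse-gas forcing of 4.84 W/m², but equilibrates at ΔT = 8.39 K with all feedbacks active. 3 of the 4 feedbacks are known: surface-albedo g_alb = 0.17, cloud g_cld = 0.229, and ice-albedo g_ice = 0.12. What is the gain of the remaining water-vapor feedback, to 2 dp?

0.32

Amplification A = ΔT/ΔT₀ = 8.39/1.35 = 6.215.
Total gain g = 1 − 1/A = 1 − 1/6.215 = 0.8391.
Known gains sum to 0.17 + 0.229 + 0.12 = 0.519.
g_wv = 0.8391 − 0.519 = 0.32.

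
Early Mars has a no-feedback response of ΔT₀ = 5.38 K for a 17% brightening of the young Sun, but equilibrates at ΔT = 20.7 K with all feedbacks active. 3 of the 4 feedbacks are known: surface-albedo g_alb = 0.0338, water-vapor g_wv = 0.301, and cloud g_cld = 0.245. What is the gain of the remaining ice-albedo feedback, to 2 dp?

0.16

Amplification A = ΔT/ΔT₀ = 20.7/5.38 = 3.848.
Total gain g = 1 − 1/A = 1 − 1/3.848 = 0.7401.
Known gains sum to 0.0338 + 0.301 + 0.245 = 0.5798.
g_ice = 0.7401 − 0.5798 = 0.16.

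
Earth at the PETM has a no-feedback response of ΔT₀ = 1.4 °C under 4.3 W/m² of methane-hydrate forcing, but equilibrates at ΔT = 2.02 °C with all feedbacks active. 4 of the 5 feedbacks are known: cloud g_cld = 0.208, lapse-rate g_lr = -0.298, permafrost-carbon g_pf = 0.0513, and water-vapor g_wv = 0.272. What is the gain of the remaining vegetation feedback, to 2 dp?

0.07

Amplification A = ΔT/ΔT₀ = 2.02/1.4 = 1.443.
Total gain g = 1 − 1/A = 1 − 1/1.443 = 0.307.
Known gains sum to 0.208 − 0.298 + 0.0513 + 0.272 = 0.2333.
g_veg = 0.307 − 0.2333 = 0.07.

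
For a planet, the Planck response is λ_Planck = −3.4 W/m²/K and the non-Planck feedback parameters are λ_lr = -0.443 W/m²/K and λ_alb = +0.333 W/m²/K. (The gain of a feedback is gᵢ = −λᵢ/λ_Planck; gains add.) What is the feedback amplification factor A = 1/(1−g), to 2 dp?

0.97

Convert to gains: g_lr = -0.443/3.4 = -0.1303; g_alb = 0.333/3.4 = 0.09794.
Total gain g = -0.03236.
A = 1/(1 + 0.03236) = 0.97.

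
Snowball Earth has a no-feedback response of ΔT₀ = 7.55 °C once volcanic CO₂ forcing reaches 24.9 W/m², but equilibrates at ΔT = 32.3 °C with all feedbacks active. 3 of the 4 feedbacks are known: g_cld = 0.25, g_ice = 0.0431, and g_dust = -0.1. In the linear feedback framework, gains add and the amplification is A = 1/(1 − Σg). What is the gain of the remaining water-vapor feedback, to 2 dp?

0.57

Amplification A = ΔT/ΔT₀ = 32.3/7.55 = 4.278.
Total gain g = 1 − 1/A = 1 − 1/4.278 = 0.7662.
Known gains sum to 0.25 + 0.0431 − 0.1 = 0.1931.
g_wv = 0.7662 − 0.1931 = 0.57.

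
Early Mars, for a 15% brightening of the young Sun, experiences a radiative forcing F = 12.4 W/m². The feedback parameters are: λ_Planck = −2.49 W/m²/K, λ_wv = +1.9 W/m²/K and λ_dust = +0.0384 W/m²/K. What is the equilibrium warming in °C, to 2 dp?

Net feedback parameter λ = (−2.49) + (+1.9) + (+0.0384) = -0.5516 W/m²/K.
ΔT = −F/λ = −12.4/(-0.5516) = 22.48 °C.

22.48 °C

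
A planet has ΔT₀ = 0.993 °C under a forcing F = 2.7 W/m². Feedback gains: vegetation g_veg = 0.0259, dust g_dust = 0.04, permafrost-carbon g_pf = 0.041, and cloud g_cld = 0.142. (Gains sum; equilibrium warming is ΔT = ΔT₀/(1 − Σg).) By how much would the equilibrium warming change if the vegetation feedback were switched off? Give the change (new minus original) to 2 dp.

-0.04 °C

Original: g = 0.2489, ΔT = 0.993/(1−0.2489) = 1.3221 °C.
Without vegetation: g' = 0.223, ΔT' = 0.993/(1−0.223) = 1.2780 °C.
Change = 1.2780 − 1.3221 = -0.04 °C.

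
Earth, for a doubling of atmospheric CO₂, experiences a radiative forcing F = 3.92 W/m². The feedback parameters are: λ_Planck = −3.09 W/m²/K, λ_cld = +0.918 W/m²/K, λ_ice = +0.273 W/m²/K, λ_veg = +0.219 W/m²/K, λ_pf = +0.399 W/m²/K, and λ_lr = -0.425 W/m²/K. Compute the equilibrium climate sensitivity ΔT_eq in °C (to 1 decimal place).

Net feedback parameter λ = (−3.09) + (+0.918) + (+0.273) + (+0.219) + (+0.399) + (-0.425) = -1.706 W/m²/K.
ΔT = −F/λ = −3.92/(-1.706) = 2.3 °C.

2.3 °C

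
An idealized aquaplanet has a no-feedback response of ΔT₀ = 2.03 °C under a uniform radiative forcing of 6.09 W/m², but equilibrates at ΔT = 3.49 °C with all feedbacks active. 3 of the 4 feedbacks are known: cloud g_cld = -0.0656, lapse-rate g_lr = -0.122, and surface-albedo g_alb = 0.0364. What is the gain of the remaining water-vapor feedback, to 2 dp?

Amplification A = ΔT/ΔT₀ = 3.49/2.03 = 1.719.
Total gain g = 1 − 1/A = 1 − 1/1.719 = 0.4183.
Known gains sum to -0.0656 − 0.122 + 0.0364 = -0.1512.
g_wv = 0.4183 + 0.1512 = 0.57.

0.57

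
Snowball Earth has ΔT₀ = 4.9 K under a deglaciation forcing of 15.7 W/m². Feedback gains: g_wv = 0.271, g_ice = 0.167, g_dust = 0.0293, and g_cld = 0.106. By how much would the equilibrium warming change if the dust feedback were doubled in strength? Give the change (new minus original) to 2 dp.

0.85 K

Original: g = 0.5733, ΔT = 4.9/(1−0.5733) = 11.4835 K.
With doubled dust: g' = 0.6026, ΔT' = 4.9/(1−0.6026) = 12.3301 K.
Change = 12.3301 − 11.4835 = 0.85 K.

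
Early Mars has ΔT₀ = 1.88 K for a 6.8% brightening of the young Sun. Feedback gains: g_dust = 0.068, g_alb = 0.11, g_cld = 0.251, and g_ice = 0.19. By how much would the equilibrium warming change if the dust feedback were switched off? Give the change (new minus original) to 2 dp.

Original: g = 0.619, ΔT = 1.88/(1−0.619) = 4.9344 K.
Without dust: g' = 0.551, ΔT' = 1.88/(1−0.551) = 4.1871 K.
Change = 4.1871 − 4.9344 = -0.75 K.

-0.75 K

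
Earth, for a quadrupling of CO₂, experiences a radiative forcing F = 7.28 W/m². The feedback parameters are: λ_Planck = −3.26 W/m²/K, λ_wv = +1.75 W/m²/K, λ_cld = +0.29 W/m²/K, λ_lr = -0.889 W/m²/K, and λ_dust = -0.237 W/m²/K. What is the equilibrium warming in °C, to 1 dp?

3.1 °C

Net feedback parameter λ = (−3.26) + (+1.75) + (+0.29) + (-0.889) + (-0.237) = -2.346 W/m²/K.
ΔT = −F/λ = −7.28/(-2.346) = 3.1 °C.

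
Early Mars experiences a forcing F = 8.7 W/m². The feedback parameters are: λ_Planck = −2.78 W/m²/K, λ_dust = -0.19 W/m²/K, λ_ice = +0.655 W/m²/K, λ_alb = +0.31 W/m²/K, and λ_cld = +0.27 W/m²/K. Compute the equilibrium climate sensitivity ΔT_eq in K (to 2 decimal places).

5.01 K

Net feedback parameter λ = (−2.78) + (-0.19) + (+0.655) + (+0.31) + (+0.27) = -1.735 W/m²/K.
ΔT = −F/λ = −8.7/(-1.735) = 5.01 K.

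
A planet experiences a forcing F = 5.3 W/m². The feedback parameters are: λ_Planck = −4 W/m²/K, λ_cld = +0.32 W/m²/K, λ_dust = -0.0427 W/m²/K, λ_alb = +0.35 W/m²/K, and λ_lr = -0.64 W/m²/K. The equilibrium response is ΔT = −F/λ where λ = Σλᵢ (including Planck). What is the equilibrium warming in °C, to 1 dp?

1.3 °C

Net feedback parameter λ = (−4) + (+0.32) + (-0.0427) + (+0.35) + (-0.64) = -4.0127 W/m²/K.
ΔT = −F/λ = −5.3/(-4.0127) = 1.3 °C.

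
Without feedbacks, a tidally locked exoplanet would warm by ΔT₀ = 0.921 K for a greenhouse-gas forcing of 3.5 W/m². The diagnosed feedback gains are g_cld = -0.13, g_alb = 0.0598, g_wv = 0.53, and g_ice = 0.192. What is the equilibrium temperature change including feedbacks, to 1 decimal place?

2.6 K

Total gain g = -0.13 + 0.0598 + 0.53 + 0.192 = 0.6518.
Amplification A = 1/(1 − 0.6518) = 2.872.
ΔT = 0.921 × 2.872 = 2.6 K.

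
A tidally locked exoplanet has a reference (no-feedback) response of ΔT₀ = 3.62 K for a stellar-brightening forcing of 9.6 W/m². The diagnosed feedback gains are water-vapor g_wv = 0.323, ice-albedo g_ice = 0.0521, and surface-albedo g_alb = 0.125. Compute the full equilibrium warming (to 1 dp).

Total gain g = 0.323 + 0.0521 + 0.125 = 0.5001.
Amplification A = 1/(1 − 0.5001) = 2.
ΔT = 3.62 × 2 = 7.2 K.

7.2 K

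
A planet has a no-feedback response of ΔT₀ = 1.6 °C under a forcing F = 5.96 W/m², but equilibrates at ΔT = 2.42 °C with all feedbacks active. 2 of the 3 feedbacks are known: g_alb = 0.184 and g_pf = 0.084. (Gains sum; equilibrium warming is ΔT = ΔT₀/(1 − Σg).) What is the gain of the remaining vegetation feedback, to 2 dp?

0.07

Amplification A = ΔT/ΔT₀ = 2.42/1.6 = 1.512.
Total gain g = 1 − 1/A = 1 − 1/1.512 = 0.3386.
Known gains sum to 0.184 + 0.084 = 0.268.
g_veg = 0.3386 − 0.268 = 0.07.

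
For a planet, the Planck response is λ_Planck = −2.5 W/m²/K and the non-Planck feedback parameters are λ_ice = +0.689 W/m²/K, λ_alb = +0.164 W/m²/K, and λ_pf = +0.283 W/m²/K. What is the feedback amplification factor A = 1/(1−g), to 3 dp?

1.833

Convert to gains: g_ice = 0.689/2.5 = 0.2756; g_alb = 0.164/2.5 = 0.0656; g_pf = 0.283/2.5 = 0.1132.
Total gain g = 0.4544.
A = 1/(1 − 0.4544) = 1.833.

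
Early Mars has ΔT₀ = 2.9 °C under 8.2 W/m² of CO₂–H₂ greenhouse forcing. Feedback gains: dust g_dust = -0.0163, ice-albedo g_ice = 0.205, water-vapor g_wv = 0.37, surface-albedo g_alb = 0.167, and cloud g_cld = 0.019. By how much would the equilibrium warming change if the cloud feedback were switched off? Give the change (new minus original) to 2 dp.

-0.79 °C

Original: g = 0.7447, ΔT = 2.9/(1−0.7447) = 11.3592 °C.
Without cloud: g' = 0.7257, ΔT' = 2.9/(1−0.7257) = 10.5724 °C.
Change = 10.5724 − 11.3592 = -0.79 °C.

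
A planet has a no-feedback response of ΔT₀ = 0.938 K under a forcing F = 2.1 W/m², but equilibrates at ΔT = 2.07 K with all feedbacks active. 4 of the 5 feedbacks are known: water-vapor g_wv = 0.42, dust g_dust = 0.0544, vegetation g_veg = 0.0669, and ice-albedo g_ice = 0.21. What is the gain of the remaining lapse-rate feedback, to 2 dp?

Amplification A = ΔT/ΔT₀ = 2.07/0.938 = 2.207.
Total gain g = 1 − 1/A = 1 − 1/2.207 = 0.5469.
Known gains sum to 0.42 + 0.0544 + 0.0669 + 0.21 = 0.7513.
g_lr = 0.5469 − 0.7513 = -0.20.

-0.20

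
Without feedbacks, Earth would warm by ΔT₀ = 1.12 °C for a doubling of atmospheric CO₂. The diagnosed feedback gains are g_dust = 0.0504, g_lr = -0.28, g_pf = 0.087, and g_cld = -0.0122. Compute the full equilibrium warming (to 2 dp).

Total gain g = 0.0504 − 0.28 + 0.087 − 0.0122 = -0.1548.
Amplification A = 1/(1 + 0.1548) = 0.866.
ΔT = 1.12 × 0.866 = 0.97 °C.

0.97 °C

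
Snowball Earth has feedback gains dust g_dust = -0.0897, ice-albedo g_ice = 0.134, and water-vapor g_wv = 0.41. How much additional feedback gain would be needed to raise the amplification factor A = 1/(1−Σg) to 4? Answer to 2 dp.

Current total gain = 0.4543.
Target gain for A = 4: g* = 1 − 1/4 = 0.75.
Additional gain needed = 0.75 − 0.4543 = 0.30.

0.30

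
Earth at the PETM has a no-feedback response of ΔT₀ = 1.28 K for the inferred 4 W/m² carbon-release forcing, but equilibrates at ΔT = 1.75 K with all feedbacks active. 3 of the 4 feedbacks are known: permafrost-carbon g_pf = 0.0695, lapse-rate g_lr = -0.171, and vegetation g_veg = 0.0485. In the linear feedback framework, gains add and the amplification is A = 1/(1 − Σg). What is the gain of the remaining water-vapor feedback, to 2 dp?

Amplification A = ΔT/ΔT₀ = 1.75/1.28 = 1.367.
Total gain g = 1 − 1/A = 1 − 1/1.367 = 0.2685.
Known gains sum to 0.0695 − 0.171 + 0.0485 = -0.053.
g_wv = 0.2685 + 0.053 = 0.32.

0.32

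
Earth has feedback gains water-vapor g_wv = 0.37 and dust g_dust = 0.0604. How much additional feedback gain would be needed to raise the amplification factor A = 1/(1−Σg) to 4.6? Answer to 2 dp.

0.35

Current total gain = 0.4304.
Target gain for A = 4.6: g* = 1 − 1/4.6 = 0.7826.
Additional gain needed = 0.7826 − 0.4304 = 0.35.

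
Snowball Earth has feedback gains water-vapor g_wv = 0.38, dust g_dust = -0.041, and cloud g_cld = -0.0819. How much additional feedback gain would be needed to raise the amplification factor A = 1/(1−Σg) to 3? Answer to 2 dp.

Current total gain = 0.2571.
Target gain for A = 3: g* = 1 − 1/3 = 0.6667.
Additional gain needed = 0.6667 − 0.2571 = 0.41.

0.41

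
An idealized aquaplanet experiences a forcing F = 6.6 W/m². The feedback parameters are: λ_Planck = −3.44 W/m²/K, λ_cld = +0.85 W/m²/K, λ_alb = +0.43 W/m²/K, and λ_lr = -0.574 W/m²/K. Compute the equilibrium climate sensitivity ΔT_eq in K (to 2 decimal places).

2.41 K

Net feedback parameter λ = (−3.44) + (+0.85) + (+0.43) + (-0.574) = -2.734 W/m²/K.
ΔT = −F/λ = −6.6/(-2.734) = 2.41 K.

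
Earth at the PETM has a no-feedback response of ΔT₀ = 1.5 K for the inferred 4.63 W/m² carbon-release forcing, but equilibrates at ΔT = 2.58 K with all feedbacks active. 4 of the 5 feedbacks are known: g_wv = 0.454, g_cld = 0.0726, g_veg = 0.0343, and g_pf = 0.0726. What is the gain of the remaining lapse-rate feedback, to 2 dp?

Amplification A = ΔT/ΔT₀ = 2.58/1.5 = 1.72.
Total gain g = 1 − 1/A = 1 − 1/1.72 = 0.4186.
Known gains sum to 0.454 + 0.0726 + 0.0343 + 0.0726 = 0.6335.
g_lr = 0.4186 − 0.6335 = -0.21.

-0.21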